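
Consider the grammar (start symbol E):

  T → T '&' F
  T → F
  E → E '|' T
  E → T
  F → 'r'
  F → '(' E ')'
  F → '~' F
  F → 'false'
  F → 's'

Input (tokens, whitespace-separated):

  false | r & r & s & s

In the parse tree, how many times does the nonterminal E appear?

[E [E [T [F false]]] | [T [T [T [T [F r]] & [F r]] & [F s]] & [F s]]]

2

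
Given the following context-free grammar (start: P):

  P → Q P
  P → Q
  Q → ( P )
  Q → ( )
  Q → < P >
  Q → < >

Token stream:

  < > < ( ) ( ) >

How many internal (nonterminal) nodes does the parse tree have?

[P [Q < >] [P [Q < [P [Q ( )] [P [Q ( )]]] >]]]

8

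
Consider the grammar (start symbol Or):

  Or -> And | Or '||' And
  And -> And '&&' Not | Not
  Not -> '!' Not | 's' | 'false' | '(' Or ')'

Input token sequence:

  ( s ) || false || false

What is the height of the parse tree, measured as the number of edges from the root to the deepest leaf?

8

[Or [Or [Or [And [Not ( [Or [And [Not s]]] )]]] || [And [Not false]]] || [And [Not false]]]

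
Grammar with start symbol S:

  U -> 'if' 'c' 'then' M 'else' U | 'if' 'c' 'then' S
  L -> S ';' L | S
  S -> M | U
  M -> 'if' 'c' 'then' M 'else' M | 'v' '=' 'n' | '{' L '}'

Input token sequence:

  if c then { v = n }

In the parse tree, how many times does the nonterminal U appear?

1

[S [U if c then [S [M { [L [S [M v = n]]] }]]]]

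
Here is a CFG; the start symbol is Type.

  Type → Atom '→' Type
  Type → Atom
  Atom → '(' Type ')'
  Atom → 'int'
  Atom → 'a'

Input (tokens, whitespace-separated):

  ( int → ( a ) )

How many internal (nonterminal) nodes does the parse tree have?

8

[Type [Atom ( [Type [Atom int] → [Type [Atom ( [Type [Atom a]] )]]] )]]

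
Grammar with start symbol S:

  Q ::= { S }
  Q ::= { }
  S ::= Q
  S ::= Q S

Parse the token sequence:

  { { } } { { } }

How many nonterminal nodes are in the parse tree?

8

[S [Q { [S [Q { }]] }] [S [Q { [S [Q { }]] }]]]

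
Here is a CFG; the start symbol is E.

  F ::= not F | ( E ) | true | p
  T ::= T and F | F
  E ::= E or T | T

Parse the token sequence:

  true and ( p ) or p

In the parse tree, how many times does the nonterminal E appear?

3

[E [E [T [T [F true]] and [F ( [E [T [F p]]] )]]] or [T [F p]]]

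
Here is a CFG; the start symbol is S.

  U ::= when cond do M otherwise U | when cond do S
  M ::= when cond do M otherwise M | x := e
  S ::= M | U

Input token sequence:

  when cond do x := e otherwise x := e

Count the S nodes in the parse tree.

1

[S [M when cond do [M x := e] otherwise [M x := e]]]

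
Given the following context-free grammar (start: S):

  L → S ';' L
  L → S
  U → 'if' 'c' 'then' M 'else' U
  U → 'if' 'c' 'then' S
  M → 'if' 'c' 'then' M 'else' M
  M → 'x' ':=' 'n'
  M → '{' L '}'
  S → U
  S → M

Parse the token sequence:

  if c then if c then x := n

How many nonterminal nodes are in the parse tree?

6

[S [U if c then [S [U if c then [S [M x := n]]]]]]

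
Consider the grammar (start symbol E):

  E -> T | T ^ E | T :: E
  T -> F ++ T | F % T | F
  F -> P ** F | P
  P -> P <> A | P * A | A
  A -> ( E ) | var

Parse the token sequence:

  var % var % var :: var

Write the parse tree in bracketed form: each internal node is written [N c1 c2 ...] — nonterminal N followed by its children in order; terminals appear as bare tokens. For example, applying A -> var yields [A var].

E
T :: E
F % T :: E
P % T :: E
A % T :: E
var % T :: E
var % F % T :: E
var % P % T :: E
var % A % T :: E
var % var % T :: E
var % var % F :: E
var % var % P :: E
var % var % A :: E
var % var % var :: E
var % var % var :: T
var % var % var :: F
var % var % var :: P
var % var % var :: A
var % var % var :: var

[E [T [F [P [A var]]] % [T [F [P [A var]]] % [T [F [P [A var]]]]]] :: [E [T [F [P [A var]]]]]]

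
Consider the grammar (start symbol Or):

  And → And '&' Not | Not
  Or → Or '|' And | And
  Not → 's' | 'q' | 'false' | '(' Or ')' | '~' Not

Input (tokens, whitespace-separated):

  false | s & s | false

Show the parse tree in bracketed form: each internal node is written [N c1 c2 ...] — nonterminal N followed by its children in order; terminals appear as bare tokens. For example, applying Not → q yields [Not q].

Or
Or | And
Or | And | And
And | And | And
Not | And | And
false | And | And
false | And & Not | And
false | Not & Not | And
false | s & Not | And
false | s & s | And
false | s & s | Not
false | s & s | false

[Or [Or [Or [And [Not false]]] | [And [And [Not s]] & [Not s]]] | [And [Not false]]]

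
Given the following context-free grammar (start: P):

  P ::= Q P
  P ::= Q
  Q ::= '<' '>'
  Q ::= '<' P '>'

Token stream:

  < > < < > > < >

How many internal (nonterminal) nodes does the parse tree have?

[P [Q < >] [P [Q < [P [Q < >]] >] [P [Q < >]]]]

8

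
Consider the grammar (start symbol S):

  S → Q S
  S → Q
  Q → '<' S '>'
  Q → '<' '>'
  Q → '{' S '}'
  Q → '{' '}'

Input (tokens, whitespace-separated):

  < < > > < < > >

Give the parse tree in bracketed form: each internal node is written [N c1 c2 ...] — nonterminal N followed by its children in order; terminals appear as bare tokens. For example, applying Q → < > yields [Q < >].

S
Q S
< S > S
< Q > S
< < > > S
< < > > Q
< < > > < S >
< < > > < Q >
< < > > < < > >

[S [Q < [S [Q < >]] >] [S [Q < [S [Q < >]] >]]]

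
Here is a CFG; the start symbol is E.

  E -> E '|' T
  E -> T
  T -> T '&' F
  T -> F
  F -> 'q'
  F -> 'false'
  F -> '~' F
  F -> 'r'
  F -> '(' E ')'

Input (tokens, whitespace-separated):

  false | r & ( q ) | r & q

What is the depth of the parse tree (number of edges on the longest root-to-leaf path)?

[E [E [E [T [F false]]] | [T [T [F r]] & [F ( [E [T [F q]]] )]]] | [T [T [F r]] & [F q]]]

7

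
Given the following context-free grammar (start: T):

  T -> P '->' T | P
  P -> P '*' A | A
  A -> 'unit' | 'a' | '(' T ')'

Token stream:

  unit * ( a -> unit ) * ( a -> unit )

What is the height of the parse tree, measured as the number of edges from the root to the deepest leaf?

[T [P [P [P [A unit]] * [A ( [T [P [A a]] -> [T [P [A unit]]]] )]] * [A ( [T [P [A a]] -> [T [P [A unit]]]] )]]]

8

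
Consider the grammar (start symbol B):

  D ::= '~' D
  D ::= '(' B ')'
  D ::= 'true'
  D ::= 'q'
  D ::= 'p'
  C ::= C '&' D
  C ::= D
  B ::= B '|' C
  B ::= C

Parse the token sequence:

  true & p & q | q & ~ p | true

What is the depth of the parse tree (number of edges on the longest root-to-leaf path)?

7

[B [B [B [C [C [C [D true]] & [D p]] & [D q]]] | [C [C [D q]] & [D ~ [D p]]]] | [C [D true]]]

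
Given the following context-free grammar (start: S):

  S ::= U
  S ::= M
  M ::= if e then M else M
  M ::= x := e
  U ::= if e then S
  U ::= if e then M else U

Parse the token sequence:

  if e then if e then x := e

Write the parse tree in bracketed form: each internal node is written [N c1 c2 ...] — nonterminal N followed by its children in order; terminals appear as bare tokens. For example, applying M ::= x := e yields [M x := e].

S
U
if e then S
if e then U
if e then if e then S
if e then if e then M
if e then if e then x := e

[S [U if e then [S [U if e then [S [M x := e]]]]]]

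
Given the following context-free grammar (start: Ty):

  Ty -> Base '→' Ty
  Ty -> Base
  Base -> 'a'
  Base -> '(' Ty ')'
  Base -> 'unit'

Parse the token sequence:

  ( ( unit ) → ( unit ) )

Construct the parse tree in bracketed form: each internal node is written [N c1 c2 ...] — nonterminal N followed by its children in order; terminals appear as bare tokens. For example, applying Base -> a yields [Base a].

Ty
Base
( Ty )
( Base → Ty )
( ( Ty ) → Ty )
( ( Base ) → Ty )
( ( unit ) → Ty )
( ( unit ) → Base )
( ( unit ) → ( Ty ) )
( ( unit ) → ( Base ) )
( ( unit ) → ( unit ) )

[Ty [Base ( [Ty [Base ( [Ty [Base unit]] )] → [Ty [Base ( [Ty [Base unit]] )]]] )]]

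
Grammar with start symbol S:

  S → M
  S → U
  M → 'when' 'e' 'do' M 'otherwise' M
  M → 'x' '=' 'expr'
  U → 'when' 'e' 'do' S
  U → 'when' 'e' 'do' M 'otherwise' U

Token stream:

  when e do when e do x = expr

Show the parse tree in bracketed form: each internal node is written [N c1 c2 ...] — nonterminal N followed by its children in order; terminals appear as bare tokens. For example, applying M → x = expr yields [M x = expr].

S
U
when e do S
when e do U
when e do when e do S
when e do when e do M
when e do when e do x = expr

[S [U when e do [S [U when e do [S [M x = expr]]]]]]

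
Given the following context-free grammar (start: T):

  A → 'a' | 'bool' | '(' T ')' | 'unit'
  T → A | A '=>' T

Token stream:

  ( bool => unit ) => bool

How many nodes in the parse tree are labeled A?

4

[T [A ( [T [A bool] => [T [A unit]]] )] => [T [A bool]]]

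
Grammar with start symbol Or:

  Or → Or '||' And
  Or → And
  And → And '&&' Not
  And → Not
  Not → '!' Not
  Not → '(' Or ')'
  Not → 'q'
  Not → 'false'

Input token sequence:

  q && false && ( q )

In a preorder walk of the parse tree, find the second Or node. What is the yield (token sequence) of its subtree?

[Or [And [And [And [Not q]] && [Not false]] && [Not ( [Or [And [Not q]]] )]]]

q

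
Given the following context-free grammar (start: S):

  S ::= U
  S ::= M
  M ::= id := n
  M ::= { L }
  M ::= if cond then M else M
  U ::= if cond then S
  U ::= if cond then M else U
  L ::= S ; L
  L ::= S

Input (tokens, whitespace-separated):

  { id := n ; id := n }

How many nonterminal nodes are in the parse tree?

[S [M { [L [S [M id := n]] ; [L [S [M id := n]]]] }]]

8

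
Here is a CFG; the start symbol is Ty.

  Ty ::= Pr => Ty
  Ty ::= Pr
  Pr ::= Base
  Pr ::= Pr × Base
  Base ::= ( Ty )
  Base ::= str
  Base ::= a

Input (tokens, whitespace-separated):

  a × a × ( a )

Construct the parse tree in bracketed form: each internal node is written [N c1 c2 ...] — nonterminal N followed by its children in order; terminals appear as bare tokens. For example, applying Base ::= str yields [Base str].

Ty
Pr
Pr × Base
Pr × Base × Base
Base × Base × Base
a × Base × Base
a × a × Base
a × a × ( Ty )
a × a × ( Pr )
a × a × ( Base )
a × a × ( a )

[Ty [Pr [Pr [Pr [Base a]] × [Base a]] × [Base ( [Ty [Pr [Base a]]] )]]]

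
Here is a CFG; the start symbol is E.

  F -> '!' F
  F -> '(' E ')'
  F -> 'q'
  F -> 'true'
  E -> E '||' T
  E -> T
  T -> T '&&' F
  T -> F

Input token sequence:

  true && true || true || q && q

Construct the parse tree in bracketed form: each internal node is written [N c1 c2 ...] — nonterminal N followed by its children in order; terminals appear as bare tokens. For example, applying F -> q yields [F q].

[E [E [E [T [T [F true]] && [F true]]] || [T [F true]]] || [T [T [F q]] && [F q]]]

E
E || T
E || T || T
T || T || T
T && F || T || T
F && F || T || T
true && F || T || T
true && true || T || T
true && true || F || T
true && true || true || T
true && true || true || T && F
true && true || true || F && F
true && true || true || q && F
true && true || true || q && q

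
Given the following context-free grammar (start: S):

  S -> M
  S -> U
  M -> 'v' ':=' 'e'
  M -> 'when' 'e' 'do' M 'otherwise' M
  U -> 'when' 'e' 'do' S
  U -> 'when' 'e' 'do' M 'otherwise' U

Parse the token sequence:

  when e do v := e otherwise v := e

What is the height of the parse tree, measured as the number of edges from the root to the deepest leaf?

[S [M when e do [M v := e] otherwise [M v := e]]]

3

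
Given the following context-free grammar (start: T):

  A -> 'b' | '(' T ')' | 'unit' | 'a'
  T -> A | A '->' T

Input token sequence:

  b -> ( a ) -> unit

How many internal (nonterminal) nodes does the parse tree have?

8

[T [A b] -> [T [A ( [T [A a]] )] -> [T [A unit]]]]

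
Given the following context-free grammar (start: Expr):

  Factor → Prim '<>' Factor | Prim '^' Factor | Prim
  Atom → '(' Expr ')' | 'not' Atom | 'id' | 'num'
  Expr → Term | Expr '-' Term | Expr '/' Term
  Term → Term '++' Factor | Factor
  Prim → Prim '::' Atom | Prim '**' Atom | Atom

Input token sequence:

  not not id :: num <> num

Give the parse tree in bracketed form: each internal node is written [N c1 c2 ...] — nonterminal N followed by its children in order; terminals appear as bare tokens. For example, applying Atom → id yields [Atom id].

[Expr [Term [Factor [Prim [Prim [Atom not [Atom not [Atom id]]]] :: [Atom num]] <> [Factor [Prim [Atom num]]]]]]

Expr
Term
Factor
Prim <> Factor
Prim :: Atom <> Factor
Atom :: Atom <> Factor
not Atom :: Atom <> Factor
not not Atom :: Atom <> Factor
not not id :: Atom <> Factor
not not id :: num <> Factor
not not id :: num <> Prim
not not id :: num <> Atom
not not id :: num <> num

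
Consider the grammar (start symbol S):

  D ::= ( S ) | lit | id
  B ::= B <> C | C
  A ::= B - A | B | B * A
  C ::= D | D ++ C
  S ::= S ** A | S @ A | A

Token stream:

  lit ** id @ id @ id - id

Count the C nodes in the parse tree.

[S [S [S [S [A [B [C [D lit]]]]] ** [A [B [C [D id]]]]] @ [A [B [C [D id]]]]] @ [A [B [C [D id]]] - [A [B [C [D id]]]]]]

5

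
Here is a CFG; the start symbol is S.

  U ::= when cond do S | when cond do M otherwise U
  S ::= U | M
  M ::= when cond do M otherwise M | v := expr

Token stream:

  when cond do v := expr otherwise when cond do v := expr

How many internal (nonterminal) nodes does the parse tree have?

[S [U when cond do [M v := expr] otherwise [U when cond do [S [M v := expr]]]]]

6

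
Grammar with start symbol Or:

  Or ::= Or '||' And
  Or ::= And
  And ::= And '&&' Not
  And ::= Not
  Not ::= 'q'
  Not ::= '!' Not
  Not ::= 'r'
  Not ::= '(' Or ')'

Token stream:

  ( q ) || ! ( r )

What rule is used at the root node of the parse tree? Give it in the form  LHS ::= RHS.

Or ::= Or '||' And

[Or [Or [And [Not ( [Or [And [Not q]]] )]]] || [And [Not ! [Not ( [Or [And [Not r]]] )]]]]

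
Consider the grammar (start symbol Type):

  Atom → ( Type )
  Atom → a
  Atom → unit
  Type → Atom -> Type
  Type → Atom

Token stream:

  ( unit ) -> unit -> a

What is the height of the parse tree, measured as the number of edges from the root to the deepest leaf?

4

[Type [Atom ( [Type [Atom unit]] )] -> [Type [Atom unit] -> [Type [Atom a]]]]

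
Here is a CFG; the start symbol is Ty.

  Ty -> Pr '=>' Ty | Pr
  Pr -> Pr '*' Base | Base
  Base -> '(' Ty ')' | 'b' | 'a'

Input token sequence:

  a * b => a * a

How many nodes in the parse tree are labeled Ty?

[Ty [Pr [Pr [Base a]] * [Base b]] => [Ty [Pr [Pr [Base a]] * [Base a]]]]

2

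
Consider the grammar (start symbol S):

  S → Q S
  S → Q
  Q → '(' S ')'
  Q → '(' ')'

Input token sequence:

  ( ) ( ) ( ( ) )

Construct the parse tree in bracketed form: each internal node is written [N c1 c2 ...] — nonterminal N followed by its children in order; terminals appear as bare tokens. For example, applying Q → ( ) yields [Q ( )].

[S [Q ( )] [S [Q ( )] [S [Q ( [S [Q ( )]] )]]]]

S
Q S
( ) S
( ) Q S
( ) ( ) S
( ) ( ) Q
( ) ( ) ( S )
( ) ( ) ( Q )
( ) ( ) ( ( ) )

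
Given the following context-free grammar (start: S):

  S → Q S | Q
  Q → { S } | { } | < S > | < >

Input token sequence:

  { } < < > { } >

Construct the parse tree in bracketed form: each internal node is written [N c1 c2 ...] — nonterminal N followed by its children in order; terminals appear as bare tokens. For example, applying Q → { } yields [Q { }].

[S [Q { }] [S [Q < [S [Q < >] [S [Q { }]]] >]]]

S
Q S
{ } S
{ } Q
{ } < S >
{ } < Q S >
{ } < < > S >
{ } < < > Q >
{ } < < > { } >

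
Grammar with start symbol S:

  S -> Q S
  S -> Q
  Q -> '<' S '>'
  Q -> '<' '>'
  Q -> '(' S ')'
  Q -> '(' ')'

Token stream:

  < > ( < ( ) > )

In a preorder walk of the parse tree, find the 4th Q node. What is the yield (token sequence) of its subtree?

[S [Q < >] [S [Q ( [S [Q < [S [Q ( )]] >]] )]]]

( )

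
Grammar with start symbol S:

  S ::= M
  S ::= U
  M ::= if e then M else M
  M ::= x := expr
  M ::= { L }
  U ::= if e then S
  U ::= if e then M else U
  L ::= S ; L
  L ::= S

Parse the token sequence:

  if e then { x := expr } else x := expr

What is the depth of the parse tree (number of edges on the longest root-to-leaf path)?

[S [M if e then [M { [L [S [M x := expr]]] }] else [M x := expr]]]

6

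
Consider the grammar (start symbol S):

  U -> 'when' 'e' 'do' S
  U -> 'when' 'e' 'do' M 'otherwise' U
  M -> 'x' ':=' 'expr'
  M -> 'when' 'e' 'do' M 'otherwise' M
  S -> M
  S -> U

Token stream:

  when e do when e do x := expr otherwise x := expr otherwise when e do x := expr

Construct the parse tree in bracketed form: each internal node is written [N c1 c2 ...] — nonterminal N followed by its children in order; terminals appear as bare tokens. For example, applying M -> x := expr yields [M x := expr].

S
U
when e do M otherwise U
when e do when e do M otherwise M otherwise U
when e do when e do x := expr otherwise M otherwise U
when e do when e do x := expr otherwise x := expr otherwise U
when e do when e do x := expr otherwise x := expr otherwise when e do S
when e do when e do x := expr otherwise x := expr otherwise when e do M
when e do when e do x := expr otherwise x := expr otherwise when e do x := expr

[S [U when e do [M when e do [M x := expr] otherwise [M x := expr]] otherwise [U when e do [S [M x := expr]]]]]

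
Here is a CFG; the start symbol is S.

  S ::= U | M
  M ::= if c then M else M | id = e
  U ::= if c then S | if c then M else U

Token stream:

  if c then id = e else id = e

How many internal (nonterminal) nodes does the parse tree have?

[S [M if c then [M id = e] else [M id = e]]]

4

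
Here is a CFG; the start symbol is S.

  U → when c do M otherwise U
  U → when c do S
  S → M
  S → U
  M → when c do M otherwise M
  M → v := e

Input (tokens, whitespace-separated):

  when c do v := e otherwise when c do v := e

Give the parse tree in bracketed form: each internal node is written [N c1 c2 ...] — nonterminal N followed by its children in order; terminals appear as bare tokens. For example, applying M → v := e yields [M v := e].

S
U
when c do M otherwise U
when c do v := e otherwise U
when c do v := e otherwise when c do S
when c do v := e otherwise when c do M
when c do v := e otherwise when c do v := e

[S [U when c do [M v := e] otherwise [U when c do [S [M v := e]]]]]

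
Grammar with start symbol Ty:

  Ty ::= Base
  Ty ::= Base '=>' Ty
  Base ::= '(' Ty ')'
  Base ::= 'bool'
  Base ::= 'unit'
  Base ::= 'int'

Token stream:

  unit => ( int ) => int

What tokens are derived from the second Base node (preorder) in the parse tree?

( int )

[Ty [Base unit] => [Ty [Base ( [Ty [Base int]] )] => [Ty [Base int]]]]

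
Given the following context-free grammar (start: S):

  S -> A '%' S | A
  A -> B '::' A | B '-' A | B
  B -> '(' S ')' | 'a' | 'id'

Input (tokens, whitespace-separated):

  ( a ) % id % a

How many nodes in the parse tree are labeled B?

[S [A [B ( [S [A [B a]]] )]] % [S [A [B id]] % [S [A [B a]]]]]

4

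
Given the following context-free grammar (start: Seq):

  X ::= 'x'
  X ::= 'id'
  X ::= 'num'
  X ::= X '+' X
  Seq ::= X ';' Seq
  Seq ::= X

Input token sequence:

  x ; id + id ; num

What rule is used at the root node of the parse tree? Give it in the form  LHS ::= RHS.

Seq ::= X ';' Seq

[Seq [X x] ; [Seq [X [X id] + [X id]] ; [Seq [X num]]]]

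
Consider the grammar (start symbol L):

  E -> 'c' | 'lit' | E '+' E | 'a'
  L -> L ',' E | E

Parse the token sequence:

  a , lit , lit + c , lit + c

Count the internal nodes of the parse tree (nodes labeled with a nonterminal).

[L [L [L [L [E a]] , [E lit]] , [E [E lit] + [E c]]] , [E [E lit] + [E c]]]

12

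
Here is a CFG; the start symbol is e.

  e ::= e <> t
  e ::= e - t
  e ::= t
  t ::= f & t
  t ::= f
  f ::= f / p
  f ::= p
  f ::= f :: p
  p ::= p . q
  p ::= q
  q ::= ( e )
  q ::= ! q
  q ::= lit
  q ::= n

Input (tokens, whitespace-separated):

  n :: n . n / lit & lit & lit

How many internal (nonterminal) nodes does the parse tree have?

[e [t [f [f [f [p [q n]]] :: [p [p [q n]] . [q n]]] / [p [q lit]]] & [t [f [p [q lit]]] & [t [f [p [q lit]]]]]]]

21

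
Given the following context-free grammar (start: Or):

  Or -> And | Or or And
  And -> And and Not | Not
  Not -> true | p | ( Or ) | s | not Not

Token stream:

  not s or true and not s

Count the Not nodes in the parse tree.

[Or [Or [And [Not not [Not s]]]] or [And [And [Not true]] and [Not not [Not s]]]]

5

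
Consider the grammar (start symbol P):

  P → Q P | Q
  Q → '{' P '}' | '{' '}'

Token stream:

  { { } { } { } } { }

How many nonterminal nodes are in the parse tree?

10

[P [Q { [P [Q { }] [P [Q { }] [P [Q { }]]]] }] [P [Q { }]]]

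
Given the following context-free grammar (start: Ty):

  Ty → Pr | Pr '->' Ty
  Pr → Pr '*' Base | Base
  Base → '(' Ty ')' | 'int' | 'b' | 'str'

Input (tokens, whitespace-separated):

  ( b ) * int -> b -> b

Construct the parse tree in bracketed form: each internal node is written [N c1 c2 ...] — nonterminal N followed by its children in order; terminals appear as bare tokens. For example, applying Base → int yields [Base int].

Ty
Pr -> Ty
Pr * Base -> Ty
Base * Base -> Ty
( Ty ) * Base -> Ty
( Pr ) * Base -> Ty
( Base ) * Base -> Ty
( b ) * Base -> Ty
( b ) * int -> Ty
( b ) * int -> Pr -> Ty
( b ) * int -> Base -> Ty
( b ) * int -> b -> Ty
( b ) * int -> b -> Pr
( b ) * int -> b -> Base
( b ) * int -> b -> b

[Ty [Pr [Pr [Base ( [Ty [Pr [Base b]]] )]] * [Base int]] -> [Ty [Pr [Base b]] -> [Ty [Pr [Base b]]]]]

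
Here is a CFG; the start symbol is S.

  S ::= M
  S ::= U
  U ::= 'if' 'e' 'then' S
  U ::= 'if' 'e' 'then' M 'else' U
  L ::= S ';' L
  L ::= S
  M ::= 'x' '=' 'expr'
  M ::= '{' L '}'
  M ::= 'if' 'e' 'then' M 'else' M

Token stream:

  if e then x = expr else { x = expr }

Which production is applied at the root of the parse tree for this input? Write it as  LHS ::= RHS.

[S [M if e then [M x = expr] else [M { [L [S [M x = expr]]] }]]]

S ::= M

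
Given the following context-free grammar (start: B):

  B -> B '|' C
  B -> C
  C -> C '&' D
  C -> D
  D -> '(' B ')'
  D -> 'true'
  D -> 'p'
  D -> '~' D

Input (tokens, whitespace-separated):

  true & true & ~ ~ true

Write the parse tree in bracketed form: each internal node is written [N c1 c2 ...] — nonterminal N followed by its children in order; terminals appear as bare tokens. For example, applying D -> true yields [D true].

B
C
C & D
C & D & D
D & D & D
true & D & D
true & true & D
true & true & ~ D
true & true & ~ ~ D
true & true & ~ ~ true

[B [C [C [C [D true]] & [D true]] & [D ~ [D ~ [D true]]]]]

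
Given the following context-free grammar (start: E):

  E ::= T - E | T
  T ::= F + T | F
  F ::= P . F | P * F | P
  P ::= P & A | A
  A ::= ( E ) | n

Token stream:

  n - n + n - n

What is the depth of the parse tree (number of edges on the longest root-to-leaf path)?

[E [T [F [P [A n]]]] - [E [T [F [P [A n]]] + [T [F [P [A n]]]]] - [E [T [F [P [A n]]]]]]]

7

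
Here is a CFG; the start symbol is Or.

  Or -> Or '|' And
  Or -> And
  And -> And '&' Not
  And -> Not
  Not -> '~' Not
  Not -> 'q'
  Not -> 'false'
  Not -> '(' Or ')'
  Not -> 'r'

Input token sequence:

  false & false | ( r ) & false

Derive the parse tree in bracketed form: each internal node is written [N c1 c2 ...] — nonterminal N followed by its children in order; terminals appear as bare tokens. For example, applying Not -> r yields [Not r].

Or
Or | And
And | And
And & Not | And
Not & Not | And
false & Not | And
false & false | And
false & false | And & Not
false & false | Not & Not
false & false | ( Or ) & Not
false & false | ( And ) & Not
false & false | ( Not ) & Not
false & false | ( r ) & Not
false & false | ( r ) & false

[Or [Or [And [And [Not false]] & [Not false]]] | [And [And [Not ( [Or [And [Not r]]] )]] & [Not false]]]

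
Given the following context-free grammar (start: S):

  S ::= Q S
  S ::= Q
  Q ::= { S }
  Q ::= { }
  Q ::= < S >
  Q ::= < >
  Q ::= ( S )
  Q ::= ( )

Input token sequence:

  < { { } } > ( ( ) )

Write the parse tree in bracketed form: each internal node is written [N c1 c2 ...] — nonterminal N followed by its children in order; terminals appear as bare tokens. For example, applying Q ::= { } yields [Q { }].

S
Q S
< S > S
< Q > S
< { S } > S
< { Q } > S
< { { } } > S
< { { } } > Q
< { { } } > ( S )
< { { } } > ( Q )
< { { } } > ( ( ) )

[S [Q < [S [Q { [S [Q { }]] }]] >] [S [Q ( [S [Q ( )]] )]]]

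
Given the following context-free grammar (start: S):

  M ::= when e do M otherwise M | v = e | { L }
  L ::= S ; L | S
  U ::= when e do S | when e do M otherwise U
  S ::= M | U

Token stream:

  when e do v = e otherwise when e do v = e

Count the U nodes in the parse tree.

[S [U when e do [M v = e] otherwise [U when e do [S [M v = e]]]]]

2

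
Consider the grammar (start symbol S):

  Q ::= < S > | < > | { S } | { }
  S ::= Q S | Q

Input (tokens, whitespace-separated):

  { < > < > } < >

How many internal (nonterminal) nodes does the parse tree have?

[S [Q { [S [Q < >] [S [Q < >]]] }] [S [Q < >]]]

8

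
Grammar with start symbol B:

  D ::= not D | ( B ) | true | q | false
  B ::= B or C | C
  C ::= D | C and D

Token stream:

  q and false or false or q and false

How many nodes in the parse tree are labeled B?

3

[B [B [B [C [C [D q]] and [D false]]] or [C [D false]]] or [C [C [D q]] and [D false]]]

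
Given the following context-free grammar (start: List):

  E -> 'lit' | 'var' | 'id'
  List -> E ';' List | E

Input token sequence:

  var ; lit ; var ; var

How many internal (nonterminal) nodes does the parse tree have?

8

[List [E var] ; [List [E lit] ; [List [E var] ; [List [E var]]]]]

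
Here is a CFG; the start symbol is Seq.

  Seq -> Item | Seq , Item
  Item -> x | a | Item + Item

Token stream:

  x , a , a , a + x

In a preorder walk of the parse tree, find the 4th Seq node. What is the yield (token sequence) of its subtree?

[Seq [Seq [Seq [Seq [Item x]] , [Item a]] , [Item a]] , [Item [Item a] + [Item x]]]

x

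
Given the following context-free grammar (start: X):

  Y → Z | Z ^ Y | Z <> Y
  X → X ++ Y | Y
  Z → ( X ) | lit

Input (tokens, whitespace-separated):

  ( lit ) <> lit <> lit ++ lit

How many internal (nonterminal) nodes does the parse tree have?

[X [X [Y [Z ( [X [Y [Z lit]]] )] <> [Y [Z lit] <> [Y [Z lit]]]]] ++ [Y [Z lit]]]

13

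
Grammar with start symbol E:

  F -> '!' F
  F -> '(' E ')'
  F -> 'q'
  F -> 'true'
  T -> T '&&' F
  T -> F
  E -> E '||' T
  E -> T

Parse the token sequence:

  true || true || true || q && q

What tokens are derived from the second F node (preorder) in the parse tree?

[E [E [E [E [T [F true]]] || [T [F true]]] || [T [F true]]] || [T [T [F q]] && [F q]]]

true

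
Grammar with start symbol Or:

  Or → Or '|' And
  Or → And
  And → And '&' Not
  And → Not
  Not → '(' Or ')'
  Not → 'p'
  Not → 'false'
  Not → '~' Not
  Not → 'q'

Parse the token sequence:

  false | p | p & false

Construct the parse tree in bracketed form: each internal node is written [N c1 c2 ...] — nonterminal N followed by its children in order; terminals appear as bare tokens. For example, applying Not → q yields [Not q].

[Or [Or [Or [And [Not false]]] | [And [Not p]]] | [And [And [Not p]] & [Not false]]]

Or
Or | And
Or | And | And
And | And | And
Not | And | And
false | And | And
false | Not | And
false | p | And
false | p | And & Not
false | p | Not & Not
false | p | p & Not
false | p | p & false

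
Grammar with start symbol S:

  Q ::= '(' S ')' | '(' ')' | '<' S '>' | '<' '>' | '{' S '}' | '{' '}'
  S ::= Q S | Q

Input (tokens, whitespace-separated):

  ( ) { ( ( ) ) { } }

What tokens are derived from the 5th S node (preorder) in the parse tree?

[S [Q ( )] [S [Q { [S [Q ( [S [Q ( )]] )] [S [Q { }]]] }]]]

{ }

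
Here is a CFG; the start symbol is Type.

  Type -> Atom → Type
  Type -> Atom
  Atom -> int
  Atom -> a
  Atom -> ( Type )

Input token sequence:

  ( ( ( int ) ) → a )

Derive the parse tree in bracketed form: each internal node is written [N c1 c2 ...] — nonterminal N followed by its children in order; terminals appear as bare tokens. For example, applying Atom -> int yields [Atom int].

[Type [Atom ( [Type [Atom ( [Type [Atom ( [Type [Atom int]] )]] )] → [Type [Atom a]]] )]]

Type
Atom
( Type )
( Atom → Type )
( ( Type ) → Type )
( ( Atom ) → Type )
( ( ( Type ) ) → Type )
( ( ( Atom ) ) → Type )
( ( ( int ) ) → Type )
( ( ( int ) ) → Atom )
( ( ( int ) ) → a )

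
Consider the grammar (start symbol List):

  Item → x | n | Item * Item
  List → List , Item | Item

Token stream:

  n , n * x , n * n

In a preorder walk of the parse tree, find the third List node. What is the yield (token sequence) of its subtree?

n

[List [List [List [Item n]] , [Item [Item n] * [Item x]]] , [Item [Item n] * [Item n]]]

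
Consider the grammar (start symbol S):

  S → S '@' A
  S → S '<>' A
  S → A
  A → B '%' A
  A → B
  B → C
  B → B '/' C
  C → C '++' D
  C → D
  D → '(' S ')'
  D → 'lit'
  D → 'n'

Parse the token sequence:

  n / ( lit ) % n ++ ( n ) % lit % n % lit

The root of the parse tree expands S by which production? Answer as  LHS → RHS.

S → A

[S [A [B [B [C [D n]]] / [C [D ( [S [A [B [C [D lit]]]]] )]]] % [A [B [C [C [D n]] ++ [D ( [S [A [B [C [D n]]]]] )]]] % [A [B [C [D lit]]] % [A [B [C [D n]]] % [A [B [C [D lit]]]]]]]]]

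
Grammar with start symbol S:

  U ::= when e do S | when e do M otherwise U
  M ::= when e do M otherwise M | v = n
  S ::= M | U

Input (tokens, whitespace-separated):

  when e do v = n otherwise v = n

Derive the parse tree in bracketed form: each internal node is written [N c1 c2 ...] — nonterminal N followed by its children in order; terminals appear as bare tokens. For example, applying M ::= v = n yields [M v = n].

[S [M when e do [M v = n] otherwise [M v = n]]]

S
M
when e do M otherwise M
when e do v = n otherwise M
when e do v = n otherwise v = n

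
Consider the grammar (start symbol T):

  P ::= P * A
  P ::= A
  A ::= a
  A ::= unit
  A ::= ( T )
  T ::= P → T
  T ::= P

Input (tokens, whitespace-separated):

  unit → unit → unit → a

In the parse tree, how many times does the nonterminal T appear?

4

[T [P [A unit]] → [T [P [A unit]] → [T [P [A unit]] → [T [P [A a]]]]]]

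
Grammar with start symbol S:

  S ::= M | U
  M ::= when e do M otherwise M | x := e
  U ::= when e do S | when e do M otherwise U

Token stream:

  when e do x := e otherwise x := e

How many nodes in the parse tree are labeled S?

[S [M when e do [M x := e] otherwise [M x := e]]]

1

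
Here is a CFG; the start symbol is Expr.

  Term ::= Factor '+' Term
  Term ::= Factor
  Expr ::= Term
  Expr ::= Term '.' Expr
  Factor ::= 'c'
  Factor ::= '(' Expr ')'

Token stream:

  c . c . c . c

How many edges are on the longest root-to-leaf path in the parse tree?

[Expr [Term [Factor c]] . [Expr [Term [Factor c]] . [Expr [Term [Factor c]] . [Expr [Term [Factor c]]]]]]

6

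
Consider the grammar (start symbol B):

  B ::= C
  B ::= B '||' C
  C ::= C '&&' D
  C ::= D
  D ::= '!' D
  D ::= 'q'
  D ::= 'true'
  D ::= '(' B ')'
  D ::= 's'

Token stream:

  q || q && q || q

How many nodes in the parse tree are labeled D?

4

[B [B [B [C [D q]]] || [C [C [D q]] && [D q]]] || [C [D q]]]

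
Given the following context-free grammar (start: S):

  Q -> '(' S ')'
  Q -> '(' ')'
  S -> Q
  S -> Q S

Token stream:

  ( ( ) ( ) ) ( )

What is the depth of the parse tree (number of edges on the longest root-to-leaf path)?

5

[S [Q ( [S [Q ( )] [S [Q ( )]]] )] [S [Q ( )]]]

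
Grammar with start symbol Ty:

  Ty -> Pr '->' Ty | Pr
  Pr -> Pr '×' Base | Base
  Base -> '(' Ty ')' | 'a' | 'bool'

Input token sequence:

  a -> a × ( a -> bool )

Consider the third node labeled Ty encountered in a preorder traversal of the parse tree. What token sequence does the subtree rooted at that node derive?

a -> bool

[Ty [Pr [Base a]] -> [Ty [Pr [Pr [Base a]] × [Base ( [Ty [Pr [Base a]] -> [Ty [Pr [Base bool]]]] )]]]]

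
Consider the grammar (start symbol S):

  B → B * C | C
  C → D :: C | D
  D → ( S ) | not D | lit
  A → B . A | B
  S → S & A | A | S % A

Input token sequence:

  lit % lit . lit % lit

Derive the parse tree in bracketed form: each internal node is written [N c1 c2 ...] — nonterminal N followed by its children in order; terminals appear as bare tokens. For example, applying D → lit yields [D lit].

S
S % A
S % A % A
A % A % A
B % A % A
C % A % A
D % A % A
lit % A % A
lit % B . A % A
lit % C . A % A
lit % D . A % A
lit % lit . A % A
lit % lit . B % A
lit % lit . C % A
lit % lit . D % A
lit % lit . lit % A
lit % lit . lit % B
lit % lit . lit % C
lit % lit . lit % D
lit % lit . lit % lit

[S [S [S [A [B [C [D lit]]]]] % [A [B [C [D lit]]] . [A [B [C [D lit]]]]]] % [A [B [C [D lit]]]]]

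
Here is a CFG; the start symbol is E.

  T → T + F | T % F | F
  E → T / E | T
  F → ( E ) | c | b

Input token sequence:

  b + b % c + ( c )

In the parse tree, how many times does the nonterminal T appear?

5

[E [T [T [T [T [F b]] + [F b]] % [F c]] + [F ( [E [T [F c]]] )]]]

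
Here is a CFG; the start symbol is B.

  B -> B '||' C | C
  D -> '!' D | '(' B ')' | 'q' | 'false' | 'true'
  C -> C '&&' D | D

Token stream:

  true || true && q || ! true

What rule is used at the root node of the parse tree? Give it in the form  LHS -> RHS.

[B [B [B [C [D true]]] || [C [C [D true]] && [D q]]] || [C [D ! [D true]]]]

B -> B '||' C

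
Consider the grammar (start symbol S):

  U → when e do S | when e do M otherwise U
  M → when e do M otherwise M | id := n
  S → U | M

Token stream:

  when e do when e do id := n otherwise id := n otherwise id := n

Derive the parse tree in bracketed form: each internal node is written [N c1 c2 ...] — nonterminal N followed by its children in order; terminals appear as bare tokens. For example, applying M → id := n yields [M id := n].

[S [M when e do [M when e do [M id := n] otherwise [M id := n]] otherwise [M id := n]]]

S
M
when e do M otherwise M
when e do when e do M otherwise M otherwise M
when e do when e do id := n otherwise M otherwise M
when e do when e do id := n otherwise id := n otherwise M
when e do when e do id := n otherwise id := n otherwise id := n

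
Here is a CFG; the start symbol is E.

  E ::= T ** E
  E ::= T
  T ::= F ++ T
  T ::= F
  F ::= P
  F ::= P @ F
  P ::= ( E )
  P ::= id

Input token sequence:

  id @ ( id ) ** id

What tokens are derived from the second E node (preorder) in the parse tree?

[E [T [F [P id] @ [F [P ( [E [T [F [P id]]]] )]]]] ** [E [T [F [P id]]]]]

id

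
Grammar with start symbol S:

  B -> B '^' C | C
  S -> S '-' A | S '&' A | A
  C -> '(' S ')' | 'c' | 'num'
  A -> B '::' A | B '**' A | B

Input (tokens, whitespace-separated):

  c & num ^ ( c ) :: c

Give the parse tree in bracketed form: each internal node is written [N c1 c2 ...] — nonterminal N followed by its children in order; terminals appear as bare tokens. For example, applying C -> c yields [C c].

S
S & A
A & A
B & A
C & A
c & A
c & B :: A
c & B ^ C :: A
c & C ^ C :: A
c & num ^ C :: A
c & num ^ ( S ) :: A
c & num ^ ( A ) :: A
c & num ^ ( B ) :: A
c & num ^ ( C ) :: A
c & num ^ ( c ) :: A
c & num ^ ( c ) :: B
c & num ^ ( c ) :: C
c & num ^ ( c ) :: c

[S [S [A [B [C c]]]] & [A [B [B [C num]] ^ [C ( [S [A [B [C c]]]] )]] :: [A [B [C c]]]]]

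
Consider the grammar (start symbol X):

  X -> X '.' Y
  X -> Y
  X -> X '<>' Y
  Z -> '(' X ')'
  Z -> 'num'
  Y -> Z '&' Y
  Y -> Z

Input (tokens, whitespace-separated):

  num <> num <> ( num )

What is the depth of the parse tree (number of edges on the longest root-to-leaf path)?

[X [X [X [Y [Z num]]] <> [Y [Z num]]] <> [Y [Z ( [X [Y [Z num]]] )]]]

6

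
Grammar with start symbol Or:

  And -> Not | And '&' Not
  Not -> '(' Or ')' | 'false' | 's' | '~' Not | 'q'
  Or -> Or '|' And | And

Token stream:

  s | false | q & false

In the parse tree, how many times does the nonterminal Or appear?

3

[Or [Or [Or [And [Not s]]] | [And [Not false]]] | [And [And [Not q]] & [Not false]]]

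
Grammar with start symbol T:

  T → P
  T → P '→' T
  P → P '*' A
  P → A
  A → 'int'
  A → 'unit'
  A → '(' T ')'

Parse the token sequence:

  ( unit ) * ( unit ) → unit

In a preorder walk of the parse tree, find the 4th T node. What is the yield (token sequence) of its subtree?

[T [P [P [A ( [T [P [A unit]]] )]] * [A ( [T [P [A unit]]] )]] → [T [P [A unit]]]]

unit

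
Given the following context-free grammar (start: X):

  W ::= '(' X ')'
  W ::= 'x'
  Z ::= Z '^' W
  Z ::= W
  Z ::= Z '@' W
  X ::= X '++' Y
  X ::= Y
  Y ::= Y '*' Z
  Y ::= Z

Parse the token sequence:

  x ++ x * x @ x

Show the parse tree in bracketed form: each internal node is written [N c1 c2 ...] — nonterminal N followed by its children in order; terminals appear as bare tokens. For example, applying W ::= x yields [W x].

[X [X [Y [Z [W x]]]] ++ [Y [Y [Z [W x]]] * [Z [Z [W x]] @ [W x]]]]

X
X ++ Y
Y ++ Y
Z ++ Y
W ++ Y
x ++ Y
x ++ Y * Z
x ++ Z * Z
x ++ W * Z
x ++ x * Z
x ++ x * Z @ W
x ++ x * W @ W
x ++ x * x @ W
x ++ x * x @ x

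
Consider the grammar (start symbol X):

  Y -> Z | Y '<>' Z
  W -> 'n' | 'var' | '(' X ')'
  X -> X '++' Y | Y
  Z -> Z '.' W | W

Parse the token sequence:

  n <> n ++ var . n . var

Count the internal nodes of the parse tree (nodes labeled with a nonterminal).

15

[X [X [Y [Y [Z [W n]]] <> [Z [W n]]]] ++ [Y [Z [Z [Z [W var]] . [W n]] . [W var]]]]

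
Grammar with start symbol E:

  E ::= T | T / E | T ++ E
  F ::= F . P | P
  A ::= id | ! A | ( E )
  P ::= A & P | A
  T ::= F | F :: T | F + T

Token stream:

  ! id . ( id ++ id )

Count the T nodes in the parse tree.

3

[E [T [F [F [P [A ! [A id]]]] . [P [A ( [E [T [F [P [A id]]]] ++ [E [T [F [P [A id]]]]]] )]]]]]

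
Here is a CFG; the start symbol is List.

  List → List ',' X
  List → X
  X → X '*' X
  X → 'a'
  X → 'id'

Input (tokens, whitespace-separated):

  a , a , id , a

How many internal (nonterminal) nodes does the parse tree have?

[List [List [List [List [X a]] , [X a]] , [X id]] , [X a]]

8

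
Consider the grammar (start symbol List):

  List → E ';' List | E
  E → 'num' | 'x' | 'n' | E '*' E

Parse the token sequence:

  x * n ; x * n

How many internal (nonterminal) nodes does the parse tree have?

8

[List [E [E x] * [E n]] ; [List [E [E x] * [E n]]]]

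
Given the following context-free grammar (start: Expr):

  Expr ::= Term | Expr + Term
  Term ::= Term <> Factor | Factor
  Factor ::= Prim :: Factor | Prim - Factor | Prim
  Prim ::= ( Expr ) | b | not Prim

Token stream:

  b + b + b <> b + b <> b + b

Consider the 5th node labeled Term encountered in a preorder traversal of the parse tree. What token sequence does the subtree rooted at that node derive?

[Expr [Expr [Expr [Expr [Expr [Term [Factor [Prim b]]]] + [Term [Factor [Prim b]]]] + [Term [Term [Factor [Prim b]]] <> [Factor [Prim b]]]] + [Term [Term [Factor [Prim b]]] <> [Factor [Prim b]]]] + [Term [Factor [Prim b]]]]

b <> b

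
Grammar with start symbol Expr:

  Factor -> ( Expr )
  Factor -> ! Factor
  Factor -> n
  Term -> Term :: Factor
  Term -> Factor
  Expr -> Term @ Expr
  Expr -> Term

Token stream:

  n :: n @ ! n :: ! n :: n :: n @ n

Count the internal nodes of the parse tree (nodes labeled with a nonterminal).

[Expr [Term [Term [Factor n]] :: [Factor n]] @ [Expr [Term [Term [Term [Term [Factor ! [Factor n]]] :: [Factor ! [Factor n]]] :: [Factor n]] :: [Factor n]] @ [Expr [Term [Factor n]]]]]

19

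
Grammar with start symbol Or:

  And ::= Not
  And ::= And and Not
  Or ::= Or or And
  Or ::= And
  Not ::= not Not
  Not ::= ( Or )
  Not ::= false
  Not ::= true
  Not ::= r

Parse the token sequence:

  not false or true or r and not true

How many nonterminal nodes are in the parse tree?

13

[Or [Or [Or [And [Not not [Not false]]]] or [And [Not true]]] or [And [And [Not r]] and [Not not [Not true]]]]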